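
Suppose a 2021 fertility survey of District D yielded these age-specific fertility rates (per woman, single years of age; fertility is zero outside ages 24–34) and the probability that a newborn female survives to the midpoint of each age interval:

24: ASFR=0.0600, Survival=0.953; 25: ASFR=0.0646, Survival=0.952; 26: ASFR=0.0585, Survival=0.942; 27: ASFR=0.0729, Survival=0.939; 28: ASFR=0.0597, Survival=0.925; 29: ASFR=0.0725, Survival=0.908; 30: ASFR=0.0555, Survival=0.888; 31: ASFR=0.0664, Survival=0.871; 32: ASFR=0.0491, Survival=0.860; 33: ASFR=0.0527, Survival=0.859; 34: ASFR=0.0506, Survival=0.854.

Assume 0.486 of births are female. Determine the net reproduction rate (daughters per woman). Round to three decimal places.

0.292

Proportion female at birth = 0.486.
Weighting each age-specific rate by interval width and survival:
  24: 1 × 0.0600 × 0.953 = 0.05718
  25: 1 × 0.0646 × 0.952 = 0.06150
  26: 1 × 0.0585 × 0.942 = 0.05511
  27: 1 × 0.0729 × 0.939 = 0.06845
  28: 1 × 0.0597 × 0.925 = 0.05522
  29: 1 × 0.0725 × 0.908 = 0.06583
  30: 1 × 0.0555 × 0.888 = 0.04928
  31: 1 × 0.0664 × 0.871 = 0.05783
  32: 1 × 0.0491 × 0.860 = 0.04223
  33: 1 × 0.0527 × 0.859 = 0.04527
  34: 1 × 0.0506 × 0.854 = 0.04321
Sum = 0.60111
NRR = 0.486 × 0.60111 = 0.29214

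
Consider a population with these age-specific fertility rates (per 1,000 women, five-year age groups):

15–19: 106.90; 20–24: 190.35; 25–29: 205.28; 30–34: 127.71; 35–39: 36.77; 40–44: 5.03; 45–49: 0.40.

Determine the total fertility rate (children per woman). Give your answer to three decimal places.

Sum of ASFRs = 106.90 + 190.35 + 205.28 + 127.71 + 36.77 + 5.03 + 0.40 = 672.44
TFR = 5 × 672.44 / 1000 = 3.3622

3.362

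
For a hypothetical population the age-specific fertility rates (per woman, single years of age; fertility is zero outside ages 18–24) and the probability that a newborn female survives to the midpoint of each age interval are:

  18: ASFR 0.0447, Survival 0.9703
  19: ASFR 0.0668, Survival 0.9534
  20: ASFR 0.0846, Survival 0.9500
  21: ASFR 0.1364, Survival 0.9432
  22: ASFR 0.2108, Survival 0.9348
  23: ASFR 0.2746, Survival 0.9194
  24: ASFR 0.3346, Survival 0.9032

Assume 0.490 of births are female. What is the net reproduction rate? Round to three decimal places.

0.523

Proportion female at birth = 0.490.
Each age group contributes 1 × ASFR × survival:
  18: 1 × 0.0447 × 0.9703 = 0.04337
  19: 1 × 0.0668 × 0.9534 = 0.06369
  20: 1 × 0.0846 × 0.9500 = 0.08037
  21: 1 × 0.1364 × 0.9432 = 0.12865
  22: 1 × 0.2108 × 0.9348 = 0.19706
  23: 1 × 0.2746 × 0.9194 = 0.25247
  24: 1 × 0.3346 × 0.9032 = 0.30221
Sum = 1.06782
NRR = 0.490 × 1.06782 = 0.52323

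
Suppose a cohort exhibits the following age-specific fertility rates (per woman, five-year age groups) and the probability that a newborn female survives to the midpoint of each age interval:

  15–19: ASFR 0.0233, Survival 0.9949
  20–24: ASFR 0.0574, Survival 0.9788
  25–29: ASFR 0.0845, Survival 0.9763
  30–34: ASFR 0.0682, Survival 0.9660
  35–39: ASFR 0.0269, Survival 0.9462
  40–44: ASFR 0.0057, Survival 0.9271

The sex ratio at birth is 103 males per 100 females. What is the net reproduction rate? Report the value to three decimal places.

Proportion female at birth = 100 / (100 + 103) = 0.49261.
Survival-weighted fertility by age (5·fₓ·Sₓ):
  15–19: 5 × 0.0233 × 0.9949 = 0.11591
  20–24: 5 × 0.0574 × 0.9788 = 0.28092
  25–29: 5 × 0.0845 × 0.9763 = 0.41249
  30–34: 5 × 0.0682 × 0.9660 = 0.32941
  35–39: 5 × 0.0269 × 0.9462 = 0.12726
  40–44: 5 × 0.0057 × 0.9271 = 0.02642
Sum = 1.29241
NRR = 0.49261 × 1.29241 = 0.63665
An NRR under 1 implies long-run decline under these rates.

0.637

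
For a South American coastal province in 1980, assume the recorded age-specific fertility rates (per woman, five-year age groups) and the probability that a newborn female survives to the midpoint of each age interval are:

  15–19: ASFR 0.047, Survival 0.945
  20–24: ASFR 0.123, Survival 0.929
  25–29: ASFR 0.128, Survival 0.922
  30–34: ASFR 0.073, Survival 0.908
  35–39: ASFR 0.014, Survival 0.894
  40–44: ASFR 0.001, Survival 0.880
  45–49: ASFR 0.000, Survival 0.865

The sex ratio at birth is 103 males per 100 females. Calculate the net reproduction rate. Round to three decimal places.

Proportion female at birth = 100 / (100 + 103) = 0.49261.
Per-age-group product (5 × ASFR × survival probability):
  15–19: 5 × 0.047 × 0.945 = 0.22208
  20–24: 5 × 0.123 × 0.929 = 0.57134
  25–29: 5 × 0.128 × 0.922 = 0.59008
  30–34: 5 × 0.073 × 0.908 = 0.33142
  35–39: 5 × 0.014 × 0.894 = 0.06258
  40–44: 5 × 0.001 × 0.880 = 0.00440
  45–49: 5 × 0.000 × 0.865 = 0.00000
Sum = 1.78190
NRR = 0.49261 × 1.78190 = 0.87778

0.878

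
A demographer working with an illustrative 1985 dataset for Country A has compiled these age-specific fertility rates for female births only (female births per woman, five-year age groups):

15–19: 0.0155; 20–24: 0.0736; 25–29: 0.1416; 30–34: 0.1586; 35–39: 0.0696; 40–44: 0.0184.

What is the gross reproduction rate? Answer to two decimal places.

Sum of female ASFRs = 0.0155 + 0.0736 + 0.1416 + 0.1586 + 0.0696 + 0.0184 = 0.4773
GRR = 5 × 0.4773 = 2.3865

2.39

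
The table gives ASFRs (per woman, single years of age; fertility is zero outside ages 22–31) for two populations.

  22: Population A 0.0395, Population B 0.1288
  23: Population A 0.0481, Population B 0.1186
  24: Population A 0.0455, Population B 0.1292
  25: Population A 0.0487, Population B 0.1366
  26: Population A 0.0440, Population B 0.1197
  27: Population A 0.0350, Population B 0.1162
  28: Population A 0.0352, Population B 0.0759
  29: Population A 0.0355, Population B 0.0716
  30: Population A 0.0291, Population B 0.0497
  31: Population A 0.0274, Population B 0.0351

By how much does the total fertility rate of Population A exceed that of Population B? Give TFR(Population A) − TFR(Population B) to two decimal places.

Population A:
  Sum of ASFRs = 0.0395 + 0.0481 + 0.0455 + 0.0487 + 0.0440 + 0.0350 + 0.0352 + 0.0355 + 0.0291 + 0.0274 = 0.3880
  TFR = 0.388
Population B:
  Sum of ASFRs = 0.1288 + 0.1186 + 0.1292 + 0.1366 + 0.1197 + 0.1162 + 0.0759 + 0.0716 + 0.0497 + 0.0351 = 0.9814
  TFR = 0.9814
Difference = 0.388 − 0.9814 = -0.5934

-0.59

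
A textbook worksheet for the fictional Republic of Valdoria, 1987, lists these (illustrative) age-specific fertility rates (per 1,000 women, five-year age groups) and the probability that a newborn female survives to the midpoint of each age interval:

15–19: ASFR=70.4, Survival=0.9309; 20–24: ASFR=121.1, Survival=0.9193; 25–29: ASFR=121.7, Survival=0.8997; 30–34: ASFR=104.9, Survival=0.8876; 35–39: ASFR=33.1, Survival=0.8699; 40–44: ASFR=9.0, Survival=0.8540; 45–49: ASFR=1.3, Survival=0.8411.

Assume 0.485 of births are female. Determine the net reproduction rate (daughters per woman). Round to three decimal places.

1.011

Proportion female at birth = 0.485.
Survival-weighted fertility by age (5·fₓ·Sₓ):
  15–19: 5 × 70.4/1000 × 0.9309 = 0.32768
  20–24: 5 × 121.1/1000 × 0.9193 = 0.55664
  25–29: 5 × 121.7/1000 × 0.8997 = 0.54747
  30–34: 5 × 104.9/1000 × 0.8876 = 0.46555
  35–39: 5 × 33.1/1000 × 0.8699 = 0.14397
  40–44: 5 × 9.0/1000 × 0.8540 = 0.03843
  45–49: 5 × 1.3/1000 × 0.8411 = 0.00547
Sum = 2.08521
NRR = 0.485 × 2.08521 = 1.01133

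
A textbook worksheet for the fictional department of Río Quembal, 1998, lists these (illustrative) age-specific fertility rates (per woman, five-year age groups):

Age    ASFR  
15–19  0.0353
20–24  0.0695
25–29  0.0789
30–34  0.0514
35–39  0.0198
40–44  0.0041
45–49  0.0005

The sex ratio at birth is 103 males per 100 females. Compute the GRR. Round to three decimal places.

0.639

Proportion female at birth = 100 / (100 + 103) = 0.49261.
Sum of ASFRs = 0.0353 + 0.0695 + 0.0789 + 0.0514 + 0.0198 + 0.0041 + 0.0005 = 0.2595
TFR = 5 × 0.2595 = 1.2975
GRR = 0.49261 × 1.2975 = 0.63916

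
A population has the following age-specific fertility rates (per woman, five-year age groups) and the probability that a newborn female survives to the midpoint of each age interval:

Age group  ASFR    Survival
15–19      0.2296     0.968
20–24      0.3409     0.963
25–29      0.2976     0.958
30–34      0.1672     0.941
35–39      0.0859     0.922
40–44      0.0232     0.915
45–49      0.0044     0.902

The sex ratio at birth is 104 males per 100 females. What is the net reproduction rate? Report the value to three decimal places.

Proportion female at birth = 100 / (100 + 104) = 0.49020.
Each age group contributes 5 × ASFR × survival:
  15–19: 5 × 0.2296 × 0.968 = 1.11126
  20–24: 5 × 0.3409 × 0.963 = 1.64143
  25–29: 5 × 0.2976 × 0.958 = 1.42550
  30–34: 5 × 0.1672 × 0.941 = 0.78668
  35–39: 5 × 0.0859 × 0.922 = 0.39600
  40–44: 5 × 0.0232 × 0.915 = 0.10614
  45–49: 5 × 0.0044 × 0.902 = 0.01984
Sum = 5.48685
NRR = 0.49020 × 5.48685 = 2.68965

2.690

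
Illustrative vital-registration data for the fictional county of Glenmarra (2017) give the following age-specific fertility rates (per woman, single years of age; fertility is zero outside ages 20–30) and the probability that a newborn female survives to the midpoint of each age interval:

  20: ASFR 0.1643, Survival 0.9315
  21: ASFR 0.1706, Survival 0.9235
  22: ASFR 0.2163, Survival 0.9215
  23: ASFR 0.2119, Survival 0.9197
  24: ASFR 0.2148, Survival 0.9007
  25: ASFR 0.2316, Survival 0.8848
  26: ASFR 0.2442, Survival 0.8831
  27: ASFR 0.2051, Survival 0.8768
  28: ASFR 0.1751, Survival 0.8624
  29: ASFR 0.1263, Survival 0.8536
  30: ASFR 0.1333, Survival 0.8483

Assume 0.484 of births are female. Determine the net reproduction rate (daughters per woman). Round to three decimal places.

Proportion female at birth = 0.484.
Weighting each age-specific rate by interval width and survival:
  20: 1 × 0.1643 × 0.9315 = 0.15305
  21: 1 × 0.1706 × 0.9235 = 0.15755
  22: 1 × 0.2163 × 0.9215 = 0.19932
  23: 1 × 0.2119 × 0.9197 = 0.19488
  24: 1 × 0.2148 × 0.9007 = 0.19347
  25: 1 × 0.2316 × 0.8848 = 0.20492
  26: 1 × 0.2442 × 0.8831 = 0.21565
  27: 1 × 0.2051 × 0.8768 = 0.17983
  28: 1 × 0.1751 × 0.8624 = 0.15101
  29: 1 × 0.1263 × 0.8536 = 0.10781
  30: 1 × 0.1333 × 0.8483 = 0.11308
Sum = 1.87057
NRR = 0.484 × 1.87057 = 0.90536
With NRR below 1 the population is below replacement fertility.

0.905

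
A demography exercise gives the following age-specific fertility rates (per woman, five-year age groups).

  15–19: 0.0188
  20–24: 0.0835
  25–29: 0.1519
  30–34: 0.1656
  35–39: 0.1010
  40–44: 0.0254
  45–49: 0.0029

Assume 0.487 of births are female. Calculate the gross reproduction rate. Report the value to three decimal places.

Proportion female at birth = 0.487.
Sum of ASFRs = 0.0188 + 0.0835 + 0.1519 + 0.1656 + 0.1010 + 0.0254 + 0.0029 = 0.5491
TFR = 5 × 0.5491 = 2.7455
GRR = 0.487 × 2.7455 = 1.33706

1.337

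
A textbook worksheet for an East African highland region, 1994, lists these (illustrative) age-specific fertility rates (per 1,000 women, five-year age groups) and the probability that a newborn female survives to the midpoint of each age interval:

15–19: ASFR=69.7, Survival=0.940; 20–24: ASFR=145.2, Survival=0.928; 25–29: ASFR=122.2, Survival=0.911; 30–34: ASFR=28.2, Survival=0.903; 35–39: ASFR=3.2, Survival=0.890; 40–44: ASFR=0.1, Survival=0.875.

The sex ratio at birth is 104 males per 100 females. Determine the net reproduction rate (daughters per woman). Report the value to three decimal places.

0.833

Proportion female at birth = 100 / (100 + 104) = 0.49020.
Weighting each age-specific rate by interval width and survival:
  15–19: 5 × 69.7/1000 × 0.940 = 0.32759
  20–24: 5 × 145.2/1000 × 0.928 = 0.67373
  25–29: 5 × 122.2/1000 × 0.911 = 0.55662
  30–34: 5 × 28.2/1000 × 0.903 = 0.12732
  35–39: 5 × 3.2/1000 × 0.890 = 0.01424
  40–44: 5 × 0.1/1000 × 0.875 = 0.00044
Sum = 1.69994
NRR = 0.49020 × 1.69994 = 0.83331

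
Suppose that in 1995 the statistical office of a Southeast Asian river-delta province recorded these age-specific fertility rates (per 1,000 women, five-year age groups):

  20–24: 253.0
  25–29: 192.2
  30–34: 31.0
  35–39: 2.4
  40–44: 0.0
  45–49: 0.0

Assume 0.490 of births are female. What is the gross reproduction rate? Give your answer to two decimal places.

Proportion female at birth = 0.490.
Sum of ASFRs = 253.0 + 192.2 + 31.0 + 2.4 + 0.0 + 0.0 = 478.6
TFR = 5 × 478.6 / 1000 = 2.393
GRR = 0.490 × 2.393 = 1.17257

1.17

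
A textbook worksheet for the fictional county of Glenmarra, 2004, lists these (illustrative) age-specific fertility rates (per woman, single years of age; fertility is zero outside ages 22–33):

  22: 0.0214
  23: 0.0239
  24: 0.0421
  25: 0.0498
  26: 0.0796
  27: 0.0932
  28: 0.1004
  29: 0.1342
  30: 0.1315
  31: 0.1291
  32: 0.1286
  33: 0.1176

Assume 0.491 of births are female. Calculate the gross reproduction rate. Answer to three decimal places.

0.516

Proportion female at birth = 0.491.
Sum of ASFRs = 0.0214 + 0.0239 + 0.0421 + 0.0498 + 0.0796 + 0.0932 + 0.1004 + 0.1342 + 0.1315 + 0.1291 + 0.1286 + 0.1176 = 1.0514
TFR = 1.0514
GRR = 0.491 × 1.0514 = 0.51624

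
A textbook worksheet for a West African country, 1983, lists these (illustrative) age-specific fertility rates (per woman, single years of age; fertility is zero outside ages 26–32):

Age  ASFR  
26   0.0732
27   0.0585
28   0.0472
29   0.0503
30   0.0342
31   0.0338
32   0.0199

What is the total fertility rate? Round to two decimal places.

0.32

Sum of ASFRs = 0.0732 + 0.0585 + 0.0472 + 0.0503 + 0.0342 + 0.0338 + 0.0199 = 0.3171
TFR = 0.3171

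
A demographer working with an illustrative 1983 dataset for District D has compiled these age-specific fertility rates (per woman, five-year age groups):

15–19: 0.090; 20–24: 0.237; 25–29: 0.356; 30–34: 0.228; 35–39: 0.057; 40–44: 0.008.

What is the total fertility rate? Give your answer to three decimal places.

4.880

Sum of ASFRs = 0.090 + 0.237 + 0.356 + 0.228 + 0.057 + 0.008 = 0.976
TFR = 5 × 0.976 = 4.88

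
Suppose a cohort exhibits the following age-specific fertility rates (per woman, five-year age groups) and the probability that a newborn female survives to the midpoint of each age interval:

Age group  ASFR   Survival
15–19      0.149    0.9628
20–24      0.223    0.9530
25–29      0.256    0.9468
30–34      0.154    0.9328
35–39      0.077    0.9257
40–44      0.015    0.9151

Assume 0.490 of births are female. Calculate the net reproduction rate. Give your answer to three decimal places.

2.026

Proportion female at birth = 0.490.
Weighting each age-specific rate by interval width and survival:
  15–19: 5 × 0.149 × 0.9628 = 0.71729
  20–24: 5 × 0.223 × 0.9530 = 1.06260
  25–29: 5 × 0.256 × 0.9468 = 1.21190
  30–34: 5 × 0.154 × 0.9328 = 0.71826
  35–39: 5 × 0.077 × 0.9257 = 0.35639
  40–44: 5 × 0.015 × 0.9151 = 0.06863
Sum = 4.13507
NRR = 0.490 × 4.13507 = 2.02618
With NRR above 1 the population is above replacement fertility.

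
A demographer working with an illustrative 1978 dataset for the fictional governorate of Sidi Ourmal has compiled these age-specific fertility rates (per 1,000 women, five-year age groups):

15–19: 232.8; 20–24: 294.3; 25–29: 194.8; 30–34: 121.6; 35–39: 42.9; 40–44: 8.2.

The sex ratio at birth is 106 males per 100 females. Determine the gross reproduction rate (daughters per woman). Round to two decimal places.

2.17

Proportion female at birth = 100 / (100 + 106) = 0.48544.
Sum of ASFRs = 232.8 + 294.3 + 194.8 + 121.6 + 42.9 + 8.2 = 894.6
TFR = 5 × 894.6 / 1000 = 4.473
GRR = 0.48544 × 4.473 = 2.17137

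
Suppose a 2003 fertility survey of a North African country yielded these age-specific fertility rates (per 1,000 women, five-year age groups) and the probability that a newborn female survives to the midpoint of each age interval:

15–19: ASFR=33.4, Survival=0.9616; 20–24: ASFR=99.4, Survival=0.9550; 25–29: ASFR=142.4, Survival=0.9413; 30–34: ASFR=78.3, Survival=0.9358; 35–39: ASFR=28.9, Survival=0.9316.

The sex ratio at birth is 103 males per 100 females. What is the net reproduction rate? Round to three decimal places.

0.890

Proportion female at birth = 100 / (100 + 103) = 0.49261.
Per-age-group product (5 × ASFR × survival probability):
  15–19: 5 × 33.4/1000 × 0.9616 = 0.16059
  20–24: 5 × 99.4/1000 × 0.9550 = 0.47464
  25–29: 5 × 142.4/1000 × 0.9413 = 0.67021
  30–34: 5 × 78.3/1000 × 0.9358 = 0.36637
  35–39: 5 × 28.9/1000 × 0.9316 = 0.13462
Sum = 1.80643
NRR = 0.49261 × 1.80643 = 0.88987
An NRR under 1 implies long-run decline under these rates.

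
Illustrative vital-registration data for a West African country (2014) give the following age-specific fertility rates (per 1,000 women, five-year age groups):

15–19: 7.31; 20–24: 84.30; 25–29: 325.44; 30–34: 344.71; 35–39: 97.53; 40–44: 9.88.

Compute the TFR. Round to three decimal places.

4.346

Sum of ASFRs = 7.31 + 84.30 + 325.44 + 344.71 + 97.53 + 9.88 = 869.17
TFR = 5 × 869.17 / 1000 = 4.34585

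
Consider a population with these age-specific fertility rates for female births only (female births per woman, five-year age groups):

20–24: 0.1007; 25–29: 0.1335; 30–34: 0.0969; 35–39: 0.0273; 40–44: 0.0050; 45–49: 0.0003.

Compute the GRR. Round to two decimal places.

1.82

Sum of female ASFRs = 0.1007 + 0.1335 + 0.0969 + 0.0273 + 0.0050 + 0.0003 = 0.3637
GRR = 5 × 0.3637 = 1.8185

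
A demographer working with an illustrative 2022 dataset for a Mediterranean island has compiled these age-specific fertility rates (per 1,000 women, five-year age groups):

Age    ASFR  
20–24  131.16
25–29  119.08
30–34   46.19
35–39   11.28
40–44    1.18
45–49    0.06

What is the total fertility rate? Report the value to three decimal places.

Sum of ASFRs = 131.16 + 119.08 + 46.19 + 11.28 + 1.18 + 0.06 = 308.95
TFR = 5 × 308.95 / 1000 = 1.54475

1.545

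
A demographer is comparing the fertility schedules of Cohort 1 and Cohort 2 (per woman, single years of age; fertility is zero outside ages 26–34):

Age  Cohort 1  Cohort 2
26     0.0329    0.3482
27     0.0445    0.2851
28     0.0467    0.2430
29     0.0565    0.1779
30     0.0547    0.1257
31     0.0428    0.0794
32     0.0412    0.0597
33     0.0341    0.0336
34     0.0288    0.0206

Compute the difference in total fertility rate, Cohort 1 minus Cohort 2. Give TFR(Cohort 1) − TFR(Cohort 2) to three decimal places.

Cohort 1:
  Sum of ASFRs = 0.0329 + 0.0445 + 0.0467 + 0.0565 + 0.0547 + 0.0428 + 0.0412 + 0.0341 + 0.0288 = 0.3822
  TFR = 0.3822
Cohort 2:
  Sum of ASFRs = 0.3482 + 0.2851 + 0.2430 + 0.1779 + 0.1257 + 0.0794 + 0.0597 + 0.0336 + 0.0206 = 1.3732
  TFR = 1.3732
Difference = 0.3822 − 1.3732 = -0.991

-0.991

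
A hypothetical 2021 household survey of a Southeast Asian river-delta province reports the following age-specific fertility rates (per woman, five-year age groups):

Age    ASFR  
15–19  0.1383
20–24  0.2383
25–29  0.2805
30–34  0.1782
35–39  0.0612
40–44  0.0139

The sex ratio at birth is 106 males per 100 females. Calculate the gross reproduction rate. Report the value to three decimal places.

Proportion female at birth = 100 / (100 + 106) = 0.48544.
Sum of ASFRs = 0.1383 + 0.2383 + 0.2805 + 0.1782 + 0.0612 + 0.0139 = 0.9104
TFR = 5 × 0.9104 = 4.552
GRR = 0.48544 × 4.552 = 2.20972

2.210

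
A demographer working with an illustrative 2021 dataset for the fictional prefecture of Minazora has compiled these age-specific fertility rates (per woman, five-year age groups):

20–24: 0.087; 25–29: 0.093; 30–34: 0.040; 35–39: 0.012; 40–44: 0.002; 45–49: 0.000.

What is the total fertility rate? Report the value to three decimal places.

Sum of ASFRs = 0.087 + 0.093 + 0.040 + 0.012 + 0.002 + 0.000 = 0.234
TFR = 5 × 0.234 = 1.17

1.170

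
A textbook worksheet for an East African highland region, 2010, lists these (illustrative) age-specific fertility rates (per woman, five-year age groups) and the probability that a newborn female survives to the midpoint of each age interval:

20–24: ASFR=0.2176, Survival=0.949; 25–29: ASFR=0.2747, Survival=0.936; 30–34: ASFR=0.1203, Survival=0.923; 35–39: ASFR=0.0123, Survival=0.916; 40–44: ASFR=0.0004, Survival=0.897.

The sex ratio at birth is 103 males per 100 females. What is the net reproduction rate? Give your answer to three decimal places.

Proportion female at birth = 100 / (100 + 103) = 0.49261.
Survival-weighted fertility by age (5·fₓ·Sₓ):
  20–24: 5 × 0.2176 × 0.949 = 1.03251
  25–29: 5 × 0.2747 × 0.936 = 1.28560
  30–34: 5 × 0.1203 × 0.923 = 0.55518
  35–39: 5 × 0.0123 × 0.916 = 0.05633
  40–44: 5 × 0.0004 × 0.897 = 0.00179
Sum = 2.93141
NRR = 0.49261 × 2.93141 = 1.44404
With NRR above 1 the population is above replacement fertility.

1.444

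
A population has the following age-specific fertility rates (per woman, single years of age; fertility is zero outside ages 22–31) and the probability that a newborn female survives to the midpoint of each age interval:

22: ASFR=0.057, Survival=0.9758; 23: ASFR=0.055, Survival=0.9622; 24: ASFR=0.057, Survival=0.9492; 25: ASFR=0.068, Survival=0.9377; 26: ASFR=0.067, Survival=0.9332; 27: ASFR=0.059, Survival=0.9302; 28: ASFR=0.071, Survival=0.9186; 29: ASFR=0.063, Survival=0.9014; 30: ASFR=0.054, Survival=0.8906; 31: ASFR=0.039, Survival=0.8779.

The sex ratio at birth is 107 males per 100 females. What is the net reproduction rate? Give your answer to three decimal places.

Proportion female at birth = 100 / (100 + 107) = 0.48309.
Per-age-group product (1 × ASFR × survival probability):
  22: 1 × 0.057 × 0.9758 = 0.05562
  23: 1 × 0.055 × 0.9622 = 0.05292
  24: 1 × 0.057 × 0.9492 = 0.05410
  25: 1 × 0.068 × 0.9377 = 0.06376
  26: 1 × 0.067 × 0.9332 = 0.06252
  27: 1 × 0.059 × 0.9302 = 0.05488
  28: 1 × 0.071 × 0.9186 = 0.06522
  29: 1 × 0.063 × 0.9014 = 0.05679
  30: 1 × 0.054 × 0.8906 = 0.04809
  31: 1 × 0.039 × 0.8779 = 0.03424
Sum = 0.54814
NRR = 0.48309 × 0.54814 = 0.26480
With NRR below 1 the population is below replacement fertility.

0.265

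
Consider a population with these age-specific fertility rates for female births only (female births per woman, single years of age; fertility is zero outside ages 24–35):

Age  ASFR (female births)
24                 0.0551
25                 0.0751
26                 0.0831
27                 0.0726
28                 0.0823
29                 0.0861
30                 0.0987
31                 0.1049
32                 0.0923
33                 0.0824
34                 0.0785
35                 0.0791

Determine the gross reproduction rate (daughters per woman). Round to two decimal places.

Sum of female ASFRs = 0.0551 + 0.0751 + 0.0831 + 0.0726 + 0.0823 + 0.0861 + 0.0987 + 0.1049 + 0.0923 + 0.0824 + 0.0785 + 0.0791 = 0.9902
GRR = 0.9902

0.99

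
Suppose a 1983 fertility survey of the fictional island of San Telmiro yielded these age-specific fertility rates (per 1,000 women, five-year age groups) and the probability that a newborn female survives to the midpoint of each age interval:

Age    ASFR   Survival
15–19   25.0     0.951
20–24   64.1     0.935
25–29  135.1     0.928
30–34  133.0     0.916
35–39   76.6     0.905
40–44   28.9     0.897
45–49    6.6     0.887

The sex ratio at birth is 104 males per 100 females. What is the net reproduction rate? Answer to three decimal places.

Proportion female at birth = 100 / (100 + 104) = 0.49020.
Survival-weighted fertility by age (5·fₓ·Sₓ):
  15–19: 5 × 25.0/1000 × 0.951 = 0.11888
  20–24: 5 × 64.1/1000 × 0.935 = 0.29967
  25–29: 5 × 135.1/1000 × 0.928 = 0.62686
  30–34: 5 × 133.0/1000 × 0.916 = 0.60914
  35–39: 5 × 76.6/1000 × 0.905 = 0.34662
  40–44: 5 × 28.9/1000 × 0.897 = 0.12962
  45–49: 5 × 6.6/1000 × 0.887 = 0.02927
Sum = 2.16006
NRR = 0.49020 × 2.16006 = 1.05886
An NRR exceeding 1 indicates intrinsic growth under these rates.

1.059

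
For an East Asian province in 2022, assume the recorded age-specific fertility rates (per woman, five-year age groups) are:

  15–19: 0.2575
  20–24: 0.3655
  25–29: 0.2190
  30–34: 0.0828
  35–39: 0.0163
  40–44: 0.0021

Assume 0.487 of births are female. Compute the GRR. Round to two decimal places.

Proportion female at birth = 0.487.
Sum of ASFRs = 0.2575 + 0.3655 + 0.2190 + 0.0828 + 0.0163 + 0.0021 = 0.9432
TFR = 5 × 0.9432 = 4.716
GRR = 0.487 × 4.716 = 2.29669

2.30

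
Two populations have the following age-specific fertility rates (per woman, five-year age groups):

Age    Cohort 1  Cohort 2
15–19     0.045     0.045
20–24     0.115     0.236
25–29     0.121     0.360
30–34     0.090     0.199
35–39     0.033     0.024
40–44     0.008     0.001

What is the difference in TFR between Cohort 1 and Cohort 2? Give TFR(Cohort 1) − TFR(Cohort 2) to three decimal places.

Cohort 1:
  Sum of ASFRs = 0.045 + 0.115 + 0.121 + 0.090 + 0.033 + 0.008 = 0.412
  TFR = 5 × 0.412 = 2.06
Cohort 2:
  Sum of ASFRs = 0.045 + 0.236 + 0.360 + 0.199 + 0.024 + 0.001 = 0.865
  TFR = 5 × 0.865 = 4.325
Difference = 2.06 − 4.325 = -2.265

-2.265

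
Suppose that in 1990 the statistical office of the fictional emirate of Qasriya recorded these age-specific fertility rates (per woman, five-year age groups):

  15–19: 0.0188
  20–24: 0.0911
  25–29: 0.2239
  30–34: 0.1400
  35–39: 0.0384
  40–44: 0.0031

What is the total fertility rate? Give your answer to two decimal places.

Sum of ASFRs = 0.0188 + 0.0911 + 0.2239 + 0.1400 + 0.0384 + 0.0031 = 0.5153
TFR = 5 × 0.5153 = 2.5765

2.58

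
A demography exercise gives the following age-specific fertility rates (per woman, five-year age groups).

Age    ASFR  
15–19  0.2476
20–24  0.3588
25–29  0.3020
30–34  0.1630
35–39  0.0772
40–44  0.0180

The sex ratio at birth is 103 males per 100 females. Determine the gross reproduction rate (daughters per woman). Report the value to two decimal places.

2.87

Proportion female at birth = 100 / (100 + 103) = 0.49261.
Sum of ASFRs = 0.2476 + 0.3588 + 0.3020 + 0.1630 + 0.0772 + 0.0180 = 1.1666
TFR = 5 × 1.1666 = 5.833
GRR = 0.49261 × 5.833 = 2.87339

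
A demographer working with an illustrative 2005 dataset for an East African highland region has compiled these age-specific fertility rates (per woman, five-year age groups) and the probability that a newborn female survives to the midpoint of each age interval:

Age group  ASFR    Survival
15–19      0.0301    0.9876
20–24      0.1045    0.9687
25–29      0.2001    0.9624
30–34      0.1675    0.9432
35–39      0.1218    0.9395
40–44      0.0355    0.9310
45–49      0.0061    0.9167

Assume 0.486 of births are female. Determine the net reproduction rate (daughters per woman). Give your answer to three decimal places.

Proportion female at birth = 0.486.
Each age group contributes 5 × ASFR × survival:
  15–19: 5 × 0.0301 × 0.9876 = 0.14863
  20–24: 5 × 0.1045 × 0.9687 = 0.50615
  25–29: 5 × 0.2001 × 0.9624 = 0.96288
  30–34: 5 × 0.1675 × 0.9432 = 0.78993
  35–39: 5 × 0.1218 × 0.9395 = 0.57216
  40–44: 5 × 0.0355 × 0.9310 = 0.16525
  45–49: 5 × 0.0061 × 0.9167 = 0.02796
Sum = 3.17296
NRR = 0.486 × 3.17296 = 1.54206

1.542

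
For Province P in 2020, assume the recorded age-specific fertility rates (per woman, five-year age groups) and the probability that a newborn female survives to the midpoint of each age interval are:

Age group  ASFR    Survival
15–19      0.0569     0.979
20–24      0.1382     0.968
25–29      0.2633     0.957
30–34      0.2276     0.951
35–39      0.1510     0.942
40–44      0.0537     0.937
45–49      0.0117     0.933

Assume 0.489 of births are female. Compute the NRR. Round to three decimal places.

Proportion female at birth = 0.489.
Weighting each age-specific rate by interval width and survival:
  15–19: 5 × 0.0569 × 0.979 = 0.27853
  20–24: 5 × 0.1382 × 0.968 = 0.66889
  25–29: 5 × 0.2633 × 0.957 = 1.25989
  30–34: 5 × 0.2276 × 0.951 = 1.08224
  35–39: 5 × 0.1510 × 0.942 = 0.71121
  40–44: 5 × 0.0537 × 0.937 = 0.25158
  45–49: 5 × 0.0117 × 0.933 = 0.05458
Sum = 4.30692
NRR = 0.489 × 4.30692 = 2.10608
With NRR above 1 the population is above replacement fertility.

2.106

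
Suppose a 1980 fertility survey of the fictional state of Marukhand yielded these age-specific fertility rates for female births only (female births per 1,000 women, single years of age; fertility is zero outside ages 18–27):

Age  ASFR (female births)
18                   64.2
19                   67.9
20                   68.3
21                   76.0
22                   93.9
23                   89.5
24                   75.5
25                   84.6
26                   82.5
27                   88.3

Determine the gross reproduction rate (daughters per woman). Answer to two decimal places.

0.79

Sum of female ASFRs = 64.2 + 67.9 + 68.3 + 76.0 + 93.9 + 89.5 + 75.5 + 84.6 + 82.5 + 88.3 = 790.7
GRR = 790.7 / 1000 = 0.7907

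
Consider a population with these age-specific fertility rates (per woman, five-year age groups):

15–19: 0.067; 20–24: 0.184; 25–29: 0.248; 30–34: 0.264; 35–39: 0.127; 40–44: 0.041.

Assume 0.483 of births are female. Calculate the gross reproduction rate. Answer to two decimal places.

2.25

Proportion female at birth = 0.483.
Sum of ASFRs = 0.067 + 0.184 + 0.248 + 0.264 + 0.127 + 0.041 = 0.931
TFR = 5 × 0.931 = 4.655
GRR = 0.483 × 4.655 = 2.24837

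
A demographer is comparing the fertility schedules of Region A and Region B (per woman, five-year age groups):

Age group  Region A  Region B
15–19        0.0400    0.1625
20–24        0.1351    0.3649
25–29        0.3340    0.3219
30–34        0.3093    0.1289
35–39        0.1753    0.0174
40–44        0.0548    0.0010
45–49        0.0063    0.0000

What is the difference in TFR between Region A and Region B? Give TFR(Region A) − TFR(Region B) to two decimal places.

0.29

Region A:
  Sum of ASFRs = 0.0400 + 0.1351 + 0.3340 + 0.3093 + 0.1753 + 0.0548 + 0.0063 = 1.0548
  TFR = 5 × 1.0548 = 5.274
Region B:
  Sum of ASFRs = 0.1625 + 0.3649 + 0.3219 + 0.1289 + 0.0174 + 0.0010 + 0.0000 = 0.9966
  TFR = 5 × 0.9966 = 4.983
Difference = 5.274 − 4.983 = 0.291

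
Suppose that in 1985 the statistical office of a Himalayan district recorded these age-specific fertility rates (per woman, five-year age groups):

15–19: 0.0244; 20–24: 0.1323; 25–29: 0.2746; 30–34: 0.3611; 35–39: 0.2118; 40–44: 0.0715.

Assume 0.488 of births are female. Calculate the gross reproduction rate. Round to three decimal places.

2.625

Proportion female at birth = 0.488.
Sum of ASFRs = 0.0244 + 0.1323 + 0.2746 + 0.3611 + 0.2118 + 0.0715 = 1.0757
TFR = 5 × 1.0757 = 5.3785
GRR = 0.488 × 5.3785 = 2.62471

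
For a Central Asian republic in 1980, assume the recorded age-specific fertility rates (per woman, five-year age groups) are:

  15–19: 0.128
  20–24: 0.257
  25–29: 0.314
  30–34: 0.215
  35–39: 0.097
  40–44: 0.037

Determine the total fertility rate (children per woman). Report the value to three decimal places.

Sum of ASFRs = 0.128 + 0.257 + 0.314 + 0.215 + 0.097 + 0.037 = 1.048
TFR = 5 × 1.048 = 5.24

5.240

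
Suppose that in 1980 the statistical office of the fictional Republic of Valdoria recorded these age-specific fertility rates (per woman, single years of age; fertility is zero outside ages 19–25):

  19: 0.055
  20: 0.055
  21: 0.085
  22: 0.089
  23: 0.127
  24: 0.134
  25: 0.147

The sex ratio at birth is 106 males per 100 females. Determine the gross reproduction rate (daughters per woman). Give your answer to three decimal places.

Proportion female at birth = 100 / (100 + 106) = 0.48544.
Sum of ASFRs = 0.055 + 0.055 + 0.085 + 0.089 + 0.127 + 0.134 + 0.147 = 0.692
TFR = 0.692
GRR = 0.48544 × 0.692 = 0.33592

0.336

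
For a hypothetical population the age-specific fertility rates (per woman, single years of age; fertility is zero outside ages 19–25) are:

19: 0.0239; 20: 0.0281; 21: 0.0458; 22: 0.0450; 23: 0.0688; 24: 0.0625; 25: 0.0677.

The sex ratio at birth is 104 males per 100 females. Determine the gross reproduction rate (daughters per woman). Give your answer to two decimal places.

Proportion female at birth = 100 / (100 + 104) = 0.49020.
Sum of ASFRs = 0.0239 + 0.0281 + 0.0458 + 0.0450 + 0.0688 + 0.0625 + 0.0677 = 0.3418
TFR = 0.3418
GRR = 0.49020 × 0.3418 = 0.16755

0.17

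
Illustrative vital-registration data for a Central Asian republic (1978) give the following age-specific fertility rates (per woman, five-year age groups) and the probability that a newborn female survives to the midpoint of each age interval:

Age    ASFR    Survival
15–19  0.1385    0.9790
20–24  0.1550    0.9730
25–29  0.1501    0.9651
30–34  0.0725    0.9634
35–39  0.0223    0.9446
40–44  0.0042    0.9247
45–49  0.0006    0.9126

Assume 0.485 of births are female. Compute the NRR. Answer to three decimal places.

1.277

Proportion female at birth = 0.485.
Per-age-group product (5 × ASFR × survival probability):
  15–19: 5 × 0.1385 × 0.9790 = 0.67796
  20–24: 5 × 0.1550 × 0.9730 = 0.75408
  25–29: 5 × 0.1501 × 0.9651 = 0.72431
  30–34: 5 × 0.0725 × 0.9634 = 0.34923
  35–39: 5 × 0.0223 × 0.9446 = 0.10532
  40–44: 5 × 0.0042 × 0.9247 = 0.01942
  45–49: 5 × 0.0006 × 0.9126 = 0.00274
Sum = 2.63306
NRR = 0.485 × 2.63306 = 1.27703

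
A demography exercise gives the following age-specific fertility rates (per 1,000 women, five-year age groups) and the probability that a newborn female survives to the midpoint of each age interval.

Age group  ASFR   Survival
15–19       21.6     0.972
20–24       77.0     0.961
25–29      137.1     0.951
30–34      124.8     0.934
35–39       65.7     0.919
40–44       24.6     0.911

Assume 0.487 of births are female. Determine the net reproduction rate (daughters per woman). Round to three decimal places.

1.034

Proportion female at birth = 0.487.
Weighting each age-specific rate by interval width and survival:
  15–19: 5 × 21.6/1000 × 0.972 = 0.10498
  20–24: 5 × 77.0/1000 × 0.961 = 0.36999
  25–29: 5 × 137.1/1000 × 0.951 = 0.65191
  30–34: 5 × 124.8/1000 × 0.934 = 0.58282
  35–39: 5 × 65.7/1000 × 0.919 = 0.30189
  40–44: 5 × 24.6/1000 × 0.911 = 0.11205
Sum = 2.12364
NRR = 0.487 × 2.12364 = 1.03421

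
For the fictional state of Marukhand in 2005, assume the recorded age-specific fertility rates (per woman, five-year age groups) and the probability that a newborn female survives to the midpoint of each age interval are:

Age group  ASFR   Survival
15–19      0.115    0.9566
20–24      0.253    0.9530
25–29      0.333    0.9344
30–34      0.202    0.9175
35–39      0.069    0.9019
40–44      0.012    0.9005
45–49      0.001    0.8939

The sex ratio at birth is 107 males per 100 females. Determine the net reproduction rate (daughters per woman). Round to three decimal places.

2.226

Proportion female at birth = 100 / (100 + 107) = 0.48309.
Per-age-group product (5 × ASFR × survival probability):
  15–19: 5 × 0.115 × 0.9566 = 0.55005
  20–24: 5 × 0.253 × 0.9530 = 1.20555
  25–29: 5 × 0.333 × 0.9344 = 1.55578
  30–34: 5 × 0.202 × 0.9175 = 0.92668
  35–39: 5 × 0.069 × 0.9019 = 0.31116
  40–44: 5 × 0.012 × 0.9005 = 0.05403
  45–49: 5 × 0.001 × 0.8939 = 0.00447
Sum = 4.60772
NRR = 0.48309 × 4.60772 = 2.22594
NRR > 1, so each generation more than replaces itself.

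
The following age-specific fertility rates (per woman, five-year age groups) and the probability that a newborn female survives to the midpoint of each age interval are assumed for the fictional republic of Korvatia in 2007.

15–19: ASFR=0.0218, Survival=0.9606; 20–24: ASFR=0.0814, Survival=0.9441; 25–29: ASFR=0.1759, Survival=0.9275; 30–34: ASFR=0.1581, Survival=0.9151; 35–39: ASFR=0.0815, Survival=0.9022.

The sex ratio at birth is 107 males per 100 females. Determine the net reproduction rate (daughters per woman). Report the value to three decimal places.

Proportion female at birth = 100 / (100 + 107) = 0.48309.
Per-age-group product (5 × ASFR × survival probability):
  15–19: 5 × 0.0218 × 0.9606 = 0.10471
  20–24: 5 × 0.0814 × 0.9441 = 0.38425
  25–29: 5 × 0.1759 × 0.9275 = 0.81574
  30–34: 5 × 0.1581 × 0.9151 = 0.72339
  35–39: 5 × 0.0815 × 0.9022 = 0.36765
Sum = 2.39574
NRR = 0.48309 × 2.39574 = 1.15736

1.157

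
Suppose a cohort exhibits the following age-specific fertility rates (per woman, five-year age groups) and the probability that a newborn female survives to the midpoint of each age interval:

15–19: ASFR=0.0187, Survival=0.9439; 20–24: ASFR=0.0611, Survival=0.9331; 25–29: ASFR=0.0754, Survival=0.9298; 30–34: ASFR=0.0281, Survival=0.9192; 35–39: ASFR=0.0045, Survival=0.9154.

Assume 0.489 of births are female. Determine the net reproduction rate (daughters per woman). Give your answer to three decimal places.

0.427

Proportion female at birth = 0.489.
Weighting each age-specific rate by interval width and survival:
  15–19: 5 × 0.0187 × 0.9439 = 0.08825
  20–24: 5 × 0.0611 × 0.9331 = 0.28506
  25–29: 5 × 0.0754 × 0.9298 = 0.35053
  30–34: 5 × 0.0281 × 0.9192 = 0.12915
  35–39: 5 × 0.0045 × 0.9154 = 0.02060
Sum = 0.87359
NRR = 0.489 × 0.87359 = 0.42719
NRR < 1, so the cohort does not fully replace itself.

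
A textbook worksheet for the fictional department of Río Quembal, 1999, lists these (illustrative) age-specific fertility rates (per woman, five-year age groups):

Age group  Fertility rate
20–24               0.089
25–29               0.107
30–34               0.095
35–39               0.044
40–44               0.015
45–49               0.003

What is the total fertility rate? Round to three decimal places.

1.765

Sum of ASFRs = 0.089 + 0.107 + 0.095 + 0.044 + 0.015 + 0.003 = 0.353
TFR = 5 × 0.353 = 1.765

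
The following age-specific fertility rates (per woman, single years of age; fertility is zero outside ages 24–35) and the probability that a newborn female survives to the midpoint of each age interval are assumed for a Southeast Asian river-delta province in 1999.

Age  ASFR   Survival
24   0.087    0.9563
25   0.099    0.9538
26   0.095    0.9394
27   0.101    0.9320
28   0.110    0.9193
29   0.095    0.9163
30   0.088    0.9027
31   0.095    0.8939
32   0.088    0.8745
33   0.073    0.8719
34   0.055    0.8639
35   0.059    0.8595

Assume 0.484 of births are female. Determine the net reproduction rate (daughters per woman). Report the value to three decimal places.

0.461

Proportion female at birth = 0.484.
Survival-weighted fertility by age (1·fₓ·Sₓ):
  24: 1 × 0.087 × 0.9563 = 0.08320
  25: 1 × 0.099 × 0.9538 = 0.09443
  26: 1 × 0.095 × 0.9394 = 0.08924
  27: 1 × 0.101 × 0.9320 = 0.09413
  28: 1 × 0.110 × 0.9193 = 0.10112
  29: 1 × 0.095 × 0.9163 = 0.08705
  30: 1 × 0.088 × 0.9027 = 0.07944
  31: 1 × 0.095 × 0.8939 = 0.08492
  32: 1 × 0.088 × 0.8745 = 0.07696
  33: 1 × 0.073 × 0.8719 = 0.06365
  34: 1 × 0.055 × 0.8639 = 0.04751
  35: 1 × 0.059 × 0.8595 = 0.05071
Sum = 0.95236
NRR = 0.484 × 0.95236 = 0.46094
NRR < 1, so the cohort does not fully replace itself.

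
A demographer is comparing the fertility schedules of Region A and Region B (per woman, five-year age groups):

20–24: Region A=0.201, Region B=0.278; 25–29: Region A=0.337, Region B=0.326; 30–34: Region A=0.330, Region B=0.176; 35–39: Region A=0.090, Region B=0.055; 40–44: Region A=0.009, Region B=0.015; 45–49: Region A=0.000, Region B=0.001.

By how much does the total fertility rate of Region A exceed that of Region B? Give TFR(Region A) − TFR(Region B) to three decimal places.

0.580

Region A:
  Sum of ASFRs = 0.201 + 0.337 + 0.330 + 0.090 + 0.009 + 0.000 = 0.967
  TFR = 5 × 0.967 = 4.835
Region B:
  Sum of ASFRs = 0.278 + 0.326 + 0.176 + 0.055 + 0.015 + 0.001 = 0.851
  TFR = 5 × 0.851 = 4.255
Difference = 4.835 − 4.255 = 0.58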